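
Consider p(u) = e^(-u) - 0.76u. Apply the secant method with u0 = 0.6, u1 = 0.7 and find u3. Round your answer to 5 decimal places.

0.67197

p(0.6) = 0.0928116, p(0.7) = -0.0354147
u2 = 0.7000000 − (-0.0354147)·(0.7000000 − 0.6000000) / (-0.0354147 − 0.0928116) = 0.7000000 − (-0.0035415)/(-0.1282263) = 0.6723811
p(0.6723811) = -0.0005180
u3 = 0.6723811 − (-0.0005180)·(0.6723811 − 0.7000000) / (-0.0005180 − (-0.0354147)) = 0.6723811 − (0.0000143)/(0.0348967) = 0.6719711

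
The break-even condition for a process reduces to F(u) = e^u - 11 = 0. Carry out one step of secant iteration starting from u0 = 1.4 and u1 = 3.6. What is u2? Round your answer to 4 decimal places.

1.8695

F(1.4) = -6.944800, F(3.6) = 25.598234
u2 = 3.600000 − 25.598234·(3.600000 − 1.400000) / (25.598234 − (-6.944800)) = 3.600000 − (56.316116)/(32.543034) = 1.869488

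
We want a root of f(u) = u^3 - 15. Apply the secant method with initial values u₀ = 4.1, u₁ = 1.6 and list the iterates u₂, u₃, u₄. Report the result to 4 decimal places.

f(4.1) = 53.921000, f(1.6) = -10.904000
u₂ = 1.600000 − (-10.904000)·(1.600000 − 4.100000) / (-10.904000 − 53.921000) = 1.600000 − (27.260000)/(-64.825000) = 2.020517
f(2.020517) = -6.751264
u₃ = 2.020517 − (-6.751264)·(2.020517 − 1.600000) / (-6.751264 − (-10.904000)) = 2.020517 − (-2.839020)/(4.152736) = 2.704167
f(2.704167) = 4.774280
u₄ = 2.704167 − 4.774280·(2.704167 − 2.020517) / (4.774280 − (-6.751264)) = 2.704167 − (3.263939)/(11.525545) = 2.420976

2.0205, 2.7042, 2.4210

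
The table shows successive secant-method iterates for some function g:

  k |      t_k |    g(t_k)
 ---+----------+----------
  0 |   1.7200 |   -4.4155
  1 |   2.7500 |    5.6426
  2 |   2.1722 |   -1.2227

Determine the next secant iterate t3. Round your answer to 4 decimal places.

2.2751

t3 = 2.1722 − (-1.2227)·(2.1722 − 2.7500) / (-1.2227 − 5.6426)
   = 2.1722 − (0.706476)/(-6.865300) = 2.275105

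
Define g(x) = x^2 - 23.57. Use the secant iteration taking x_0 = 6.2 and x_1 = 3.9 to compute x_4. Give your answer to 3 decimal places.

g(6.2) = 14.87000, g(3.9) = -8.36000
x_2 = 3.90000 − (-8.36000)·(3.90000 − 6.20000) / (-8.36000 − 14.87000) = 3.90000 − (19.22800)/(-23.23000) = 4.72772
g(4.72772) = -1.21864
x_3 = 4.72772 − (-1.21864)·(4.72772 − 3.90000) / (-1.21864 − (-8.36000)) = 4.72772 − (-1.00869)/(7.14136) = 4.86897
g(4.86897) = 0.13686
x_4 = 4.86897 − 0.13686·(4.86897 − 4.72772) / (0.13686 − (-1.21864)) = 4.86897 − (0.01933)/(1.35550) = 4.85471

4.855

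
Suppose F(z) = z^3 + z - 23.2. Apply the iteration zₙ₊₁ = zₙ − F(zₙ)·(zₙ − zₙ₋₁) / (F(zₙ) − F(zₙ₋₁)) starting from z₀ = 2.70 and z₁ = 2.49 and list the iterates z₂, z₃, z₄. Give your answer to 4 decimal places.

F(2.70) = -0.817000, F(2.49) = -5.271751
z₂ = 2.490000 − (-5.271751)·(2.490000 − 2.700000) / (-5.271751 − (-0.817000)) = 2.490000 − (1.107068)/(-4.454751) = 2.738514
F(2.738514) = 0.075886
z₃ = 2.738514 − 0.075886·(2.738514 − 2.490000) / (0.075886 − (-5.271751)) = 2.738514 − (0.018859)/(5.347637) = 2.734987
F(2.734987) = -0.006880
z₄ = 2.734987 − (-0.006880)·(2.734987 − 2.738514) / (-0.006880 − 0.075886) = 2.734987 − (0.000024)/(-0.082766) = 2.735281

2.7385, 2.7350, 2.7353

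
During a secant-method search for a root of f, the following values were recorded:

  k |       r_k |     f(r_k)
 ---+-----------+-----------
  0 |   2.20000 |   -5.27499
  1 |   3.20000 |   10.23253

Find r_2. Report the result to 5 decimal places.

2.54016

r_2 = 3.20000 − 10.23253·(3.20000 − 2.20000) / (10.23253 − (-5.27499))
   = 3.20000 − (10.2325300)/(15.5075200) = 2.5401569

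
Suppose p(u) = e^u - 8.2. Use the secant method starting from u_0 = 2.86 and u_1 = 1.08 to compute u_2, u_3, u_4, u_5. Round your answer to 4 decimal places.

1.7244, 2.3510, 2.0566, 2.0985

p(2.86) = 9.261527, p(1.08) = -5.255320
u_2 = 1.080000 − (-5.255320)·(1.080000 − 2.860000) / (-5.255320 − 9.261527) = 1.080000 − (9.354470)/(-14.516847) = 1.724387
p(1.724387) = -2.590917
u_3 = 1.724387 − (-2.590917)·(1.724387 − 1.080000) / (-2.590917 − (-5.255320)) = 1.724387 − (-1.669554)/(2.664403) = 2.351002
p(2.351002) = 2.296080
u_4 = 2.351002 − 2.296080·(2.351002 − 1.724387) / (2.296080 − (-2.590917)) = 2.351002 − (1.438757)/(4.886997) = 2.056597
p(2.056597) = -0.380687
u_5 = 2.056597 − (-0.380687)·(2.056597 − 2.351002) / (-0.380687 − 2.296080) = 2.056597 − (0.112076)/(-2.676767) = 2.098467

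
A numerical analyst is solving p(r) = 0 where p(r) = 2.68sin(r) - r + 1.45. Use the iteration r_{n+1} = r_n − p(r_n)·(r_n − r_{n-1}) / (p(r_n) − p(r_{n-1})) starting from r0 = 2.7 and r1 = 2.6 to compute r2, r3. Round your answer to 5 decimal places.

p(2.7) = -0.1046219, p(2.6) = 0.2315437
r2 = 2.6000000 − 0.2315437·(2.6000000 − 2.7000000) / (0.2315437 − (-0.1046219)) = 2.6000000 − (-0.0231544)/(0.3361656) = 2.6688779
p(2.6688779) = 0.0013396
r3 = 2.6688779 − 0.0013396·(2.6688779 − 2.6000000) / (0.0013396 − 0.2315437) = 2.6688779 − (0.0000923)/(-0.2302040) = 2.6692787

2.66888, 2.66928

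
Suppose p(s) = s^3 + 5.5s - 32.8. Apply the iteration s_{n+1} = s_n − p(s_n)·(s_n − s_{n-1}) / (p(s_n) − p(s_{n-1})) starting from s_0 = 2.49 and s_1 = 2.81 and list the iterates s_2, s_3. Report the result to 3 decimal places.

p(2.49) = -3.66675, p(2.81) = 4.84304
s_2 = 2.81000 − 4.84304·(2.81000 − 2.49000) / (4.84304 − (-3.66675)) = 2.81000 − (1.54977)/(8.50979) = 2.62788
p(2.62788) = -0.19908
s_3 = 2.62788 − (-0.19908)·(2.62788 − 2.81000) / (-0.19908 − 4.84304) = 2.62788 − (0.03626)/(-5.04212) = 2.63507

2.628, 2.635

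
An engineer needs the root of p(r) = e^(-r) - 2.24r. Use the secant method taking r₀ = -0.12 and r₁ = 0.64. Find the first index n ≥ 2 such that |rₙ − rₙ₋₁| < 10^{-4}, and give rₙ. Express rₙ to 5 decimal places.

p(-0.12) = 1.3962969, p(0.64) = -0.9063076
r₂ = 0.6400000 − (-0.9063076)·(0.7600000)/(-2.3026044) = 0.3408632;  |Δ| = 0.2991368
p(0.3408632) = -0.0523773
r₃ = 0.3408632 − (-0.0523773)·(-0.2991368)/(0.8539302) = 0.3225151;  |Δ| = 0.0183481
p(0.3225151) = 0.0018912
r₄ = 0.3225151 − 0.0018912·(-0.0183481)/(0.0542685) = 0.3231545;  |Δ| = 0.0006394
p(0.3231545) = -0.0000041
r₅ = 0.3231545 − (-0.0000041)·(0.0006394)/(-0.0018953) = 0.3231531;  |Δ| = 0.0000014
|r₅ − r₄| = 0.0000014 < 10^{-4}

n = 5, rₙ = 0.32315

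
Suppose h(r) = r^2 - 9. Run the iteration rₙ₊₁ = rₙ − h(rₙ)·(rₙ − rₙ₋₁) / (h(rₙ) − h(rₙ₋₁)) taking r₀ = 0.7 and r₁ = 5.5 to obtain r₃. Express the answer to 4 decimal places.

2.6938

h(0.7) = -8.510000, h(5.5) = 21.250000
r₂ = 5.500000 − 21.250000·(5.500000 − 0.700000) / (21.250000 − (-8.510000)) = 5.500000 − (102.000000)/(29.760000) = 2.072581
h(2.072581) = -4.704409
r₃ = 2.072581 − (-4.704409)·(2.072581 − 5.500000) / (-4.704409 − 21.250000) = 2.072581 − (16.123984)/(-25.954409) = 2.693823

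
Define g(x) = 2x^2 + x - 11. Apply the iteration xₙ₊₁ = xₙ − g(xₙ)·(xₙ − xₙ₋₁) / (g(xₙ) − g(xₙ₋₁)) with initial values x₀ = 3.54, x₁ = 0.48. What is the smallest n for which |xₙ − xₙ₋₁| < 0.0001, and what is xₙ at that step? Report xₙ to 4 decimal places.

g(3.54) = 17.603200, g(0.48) = -10.059200
x₂ = 0.480000 − (-10.059200)·(-3.060000)/(-27.662400) = 1.592743;  |Δ| = 1.112743
g(1.592743) = -4.333594
x₃ = 1.592743 − (-4.333594)·(1.112743)/(5.725606) = 2.434956;  |Δ| = 0.842213
g(2.434956) = 3.292977
x₄ = 2.434956 − 3.292977·(0.842213)/(7.626571) = 2.071308;  |Δ| = 0.363648
g(2.071308) = -0.348058
x₅ = 2.071308 − (-0.348058)·(-0.363648)/(-3.641035) = 2.106070;  |Δ| = 0.034762
g(2.106070) = -0.022866
x₆ = 2.106070 − (-0.022866)·(0.034762)/(0.325192) = 2.108515;  |Δ| = 0.002444
g(2.108515) = 0.000182
x₇ = 2.108515 − 0.000182·(0.002444)/(0.023048) = 2.108495;  |Δ| = 0.000019
|x₇ − x₆| = 0.000019 < 0.0001

n = 7, xₙ = 2.1085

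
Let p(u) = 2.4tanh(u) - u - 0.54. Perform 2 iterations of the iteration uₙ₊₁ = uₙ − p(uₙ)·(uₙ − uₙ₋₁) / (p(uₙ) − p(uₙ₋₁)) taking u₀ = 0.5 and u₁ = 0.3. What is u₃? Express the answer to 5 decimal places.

0.42786

p(0.5) = 0.0690812, p(0.3) = -0.1408497
u₂ = 0.3000000 − (-0.1408497)·(0.3000000 − 0.5000000) / (-0.1408497 − 0.0690812) = 0.3000000 − (0.0281699)/(-0.2099309) = 0.4341867
p(0.4341867) = 0.0069675
u₃ = 0.4341867 − 0.0069675·(0.4341867 − 0.3000000) / (0.0069675 − (-0.1408497)) = 0.4341867 − (0.0009350)/(0.1478173) = 0.4278617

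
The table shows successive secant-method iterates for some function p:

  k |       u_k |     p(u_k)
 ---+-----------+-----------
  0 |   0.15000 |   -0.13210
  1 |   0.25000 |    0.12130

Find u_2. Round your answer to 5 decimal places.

u_2 = 0.25000 − 0.12130·(0.25000 − 0.15000) / (0.12130 − (-0.13210))
   = 0.25000 − (0.0121300)/(0.2534000) = 0.2021310

0.20213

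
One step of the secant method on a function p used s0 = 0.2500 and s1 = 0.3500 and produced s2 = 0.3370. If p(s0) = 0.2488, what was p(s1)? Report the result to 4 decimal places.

-0.0372

The secant line through (0.2500, 0.2488) and (0.3500, p(s1)) crosses zero at s2 = 0.3370.
So (0.2500, 0.2488), (0.3500, p(s1)), (0.3370, 0) are collinear:
p(s1) = 0.2488 · (0.3500 − 0.3370) / (0.2500 − 0.3370) = 0.2488 · (0.013000)/(-0.087000) = -0.037177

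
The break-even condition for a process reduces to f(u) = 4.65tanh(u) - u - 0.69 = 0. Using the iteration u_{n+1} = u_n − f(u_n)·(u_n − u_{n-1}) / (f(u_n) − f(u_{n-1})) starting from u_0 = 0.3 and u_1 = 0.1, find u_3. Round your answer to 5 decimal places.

0.19205

f(0.3) = 0.3646036, f(0.1) = -0.3265438
u_2 = 0.1000000 − (-0.3265438)·(0.1000000 − 0.3000000) / (-0.3265438 − 0.3646036) = 0.1000000 − (0.0653088)/(-0.6911475) = 0.1944932
f(0.1944932) = 0.0086666
u_3 = 0.1944932 − 0.0086666·(0.1944932 − 0.1000000) / (0.0086666 − (-0.3265438)) = 0.1944932 − (0.0008189)/(0.3352104) = 0.1920502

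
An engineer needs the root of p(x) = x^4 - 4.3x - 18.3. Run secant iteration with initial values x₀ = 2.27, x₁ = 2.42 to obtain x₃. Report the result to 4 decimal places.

p(2.27) = -1.508622, p(2.42) = 5.591421
x₂ = 2.420000 − 5.591421·(2.420000 − 2.270000) / (5.591421 − (-1.508622)) = 2.420000 − (0.838713)/(7.100043) = 2.301872
p(2.301872) = -0.122728
x₃ = 2.301872 − (-0.122728)·(2.301872 − 2.420000) / (-0.122728 − 5.591421) = 2.301872 − (0.014498)/(-5.714148) = 2.304409

2.3044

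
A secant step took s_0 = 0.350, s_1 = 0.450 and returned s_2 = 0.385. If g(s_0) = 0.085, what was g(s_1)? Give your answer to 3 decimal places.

The secant line through (0.350, 0.085) and (0.450, g(s_1)) crosses zero at s_2 = 0.385.
So (0.350, 0.085), (0.450, g(s_1)), (0.385, 0) are collinear:
g(s_1) = 0.085 · (0.450 − 0.385) / (0.350 − 0.385) = 0.085 · (0.06500)/(-0.03500) = -0.15786

-0.158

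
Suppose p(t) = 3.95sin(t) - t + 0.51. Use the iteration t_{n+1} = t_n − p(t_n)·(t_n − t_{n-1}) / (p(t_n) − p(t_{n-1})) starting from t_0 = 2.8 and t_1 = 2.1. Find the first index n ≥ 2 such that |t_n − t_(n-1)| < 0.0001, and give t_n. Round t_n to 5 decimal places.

n = 5, t_n = 2.58770

p(2.8) = -0.9667968, p(2.1) = 1.8196770
t_2 = 2.1000000 − 1.8196770·(-0.7000000)/(2.7864738) = 2.5571275;  |Δ| = 0.4571275
p(2.5571275) = 0.1322983
t_3 = 2.5571275 − 0.1322983·(0.4571275)/(-1.6873787) = 2.5929684;  |Δ| = 0.0358409
p(2.5929684) = -0.0229888
t_4 = 2.5929684 − (-0.0229888)·(0.0358409)/(-0.1552870) = 2.5876625;  |Δ| = 0.0053059
p(2.5876625) = 0.0001706
t_5 = 2.5876625 − 0.0001706·(-0.0053059)/(0.0231594) = 2.5877016;  |Δ| = 0.0000391
|t_5 − t_4| = 0.0000391 < 0.0001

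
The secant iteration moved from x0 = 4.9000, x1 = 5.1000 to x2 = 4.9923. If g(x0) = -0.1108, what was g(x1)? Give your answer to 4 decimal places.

0.1293

The secant line through (4.9000, -0.1108) and (5.1000, g(x1)) crosses zero at x2 = 4.9923.
So (4.9000, -0.1108), (5.1000, g(x1)), (4.9923, 0) are collinear:
g(x1) = -0.1108 · (5.1000 − 4.9923) / (4.9000 − 4.9923) = -0.1108 · (0.107700)/(-0.092300) = 0.129287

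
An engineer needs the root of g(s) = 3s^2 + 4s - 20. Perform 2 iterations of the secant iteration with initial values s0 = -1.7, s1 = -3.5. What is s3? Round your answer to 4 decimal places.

g(-1.7) = -18.130000, g(-3.5) = 2.750000
s2 = -3.500000 − 2.750000·(-3.500000 − (-1.700000)) / (2.750000 − (-18.130000)) = -3.500000 − (-4.950000)/(20.880000) = -3.262931
g(-3.262931) = -1.111567
s3 = -3.262931 − (-1.111567)·(-3.262931 − (-3.500000)) / (-1.111567 − 2.750000) = -3.262931 − (-0.263518)/(-3.861567) = -3.331172

-3.3312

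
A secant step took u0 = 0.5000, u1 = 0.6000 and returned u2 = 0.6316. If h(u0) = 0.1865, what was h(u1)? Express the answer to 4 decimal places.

0.0448

The secant line through (0.5000, 0.1865) and (0.6000, h(u1)) crosses zero at u2 = 0.6316.
So (0.5000, 0.1865), (0.6000, h(u1)), (0.6316, 0) are collinear:
h(u1) = 0.1865 · (0.6000 − 0.6316) / (0.5000 − 0.6316) = 0.1865 · (-0.031600)/(-0.131600) = 0.044783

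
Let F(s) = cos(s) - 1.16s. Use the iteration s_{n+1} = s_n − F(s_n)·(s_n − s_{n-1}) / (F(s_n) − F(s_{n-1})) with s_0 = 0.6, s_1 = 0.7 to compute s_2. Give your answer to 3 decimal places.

F(0.6) = 0.12934, F(0.7) = -0.04716
s_2 = 0.70000 − (-0.04716)·(0.70000 − 0.60000) / (-0.04716 − 0.12934) = 0.70000 − (-0.00472)/(-0.17649) = 0.67328

0.673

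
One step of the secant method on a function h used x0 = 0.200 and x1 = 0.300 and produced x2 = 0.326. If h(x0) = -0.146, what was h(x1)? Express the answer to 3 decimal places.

-0.030

The secant line through (0.200, -0.146) and (0.300, h(x1)) crosses zero at x2 = 0.326.
So (0.200, -0.146), (0.300, h(x1)), (0.326, 0) are collinear:
h(x1) = -0.146 · (0.300 − 0.326) / (0.200 − 0.326) = -0.146 · (-0.02600)/(-0.12600) = -0.03013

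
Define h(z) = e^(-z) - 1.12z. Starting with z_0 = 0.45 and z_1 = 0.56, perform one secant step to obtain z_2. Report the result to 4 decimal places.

h(0.45) = 0.133628, h(0.56) = -0.055991
z_2 = 0.560000 − (-0.055991)·(0.560000 − 0.450000) / (-0.055991 − 0.133628) = 0.560000 − (-0.006159)/(-0.189619) = 0.527519

0.5275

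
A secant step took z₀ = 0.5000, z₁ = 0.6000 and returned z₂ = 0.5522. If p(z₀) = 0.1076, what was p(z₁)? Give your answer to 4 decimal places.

The secant line through (0.5000, 0.1076) and (0.6000, p(z₁)) crosses zero at z₂ = 0.5522.
So (0.5000, 0.1076), (0.6000, p(z₁)), (0.5522, 0) are collinear:
p(z₁) = 0.1076 · (0.6000 − 0.5522) / (0.5000 − 0.5522) = 0.1076 · (0.047800)/(-0.052200) = -0.098530

-0.0985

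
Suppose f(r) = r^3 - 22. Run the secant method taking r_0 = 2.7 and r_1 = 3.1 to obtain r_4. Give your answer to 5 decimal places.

2.80204

f(2.7) = -2.3170000, f(3.1) = 7.7910000
r_2 = 3.1000000 − 7.7910000·(3.1000000 − 2.7000000) / (7.7910000 − (-2.3170000)) = 3.1000000 − (3.1164000)/(10.1080000) = 2.7916898
f(2.7916898) = -0.2428775
r_3 = 2.7916898 − (-0.2428775)·(2.7916898 − 3.1000000) / (-0.2428775 − 7.7910000) = 2.7916898 − (0.0748816)/(-8.0338775) = 2.8010105
f(2.8010105) = -0.0242248
r_4 = 2.8010105 − (-0.0242248)·(2.8010105 − 2.7916898) / (-0.0242248 − (-0.2428775)) = 2.8010105 − (-0.0002258)/(0.2186527) = 2.8020431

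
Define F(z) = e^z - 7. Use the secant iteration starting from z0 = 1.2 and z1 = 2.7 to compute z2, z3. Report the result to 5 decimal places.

1.67751, 1.85435

F(1.2) = -3.6798831, F(2.7) = 7.8797317
z2 = 2.7000000 − 7.8797317·(2.7000000 − 1.2000000) / (7.8797317 − (-3.6798831)) = 2.7000000 − (11.8195976)/(11.5596148) = 1.6775094
F(1.6775094) = -1.6477909
z3 = 1.6775094 − (-1.6477909)·(1.6775094 − 2.7000000) / (-1.6477909 − 7.8797317) = 1.6775094 − (1.6848507)/(-9.5275226) = 1.8543498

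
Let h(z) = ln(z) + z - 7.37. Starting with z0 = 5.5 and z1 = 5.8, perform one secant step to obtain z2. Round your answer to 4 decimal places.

h(5.5) = -0.165252, h(5.8) = 0.187858
z2 = 5.800000 − 0.187858·(5.800000 − 5.500000) / (0.187858 − (-0.165252)) = 5.800000 − (0.056357)/(0.353110) = 5.640397

5.6404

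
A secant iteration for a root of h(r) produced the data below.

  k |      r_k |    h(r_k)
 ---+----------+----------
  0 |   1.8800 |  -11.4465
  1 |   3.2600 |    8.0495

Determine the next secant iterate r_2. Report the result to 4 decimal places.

2.6902

r_2 = 3.2600 − 8.0495·(3.2600 − 1.8800) / (8.0495 − (-11.4465))
   = 3.2600 − (11.108310)/(19.496000) = 2.690226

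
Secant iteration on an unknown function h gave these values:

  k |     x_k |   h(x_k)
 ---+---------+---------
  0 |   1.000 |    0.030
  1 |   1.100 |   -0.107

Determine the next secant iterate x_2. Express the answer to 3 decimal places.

x_2 = 1.100 − (-0.107)·(1.100 − 1.000) / (-0.107 − 0.030)
   = 1.100 − (-0.01070)/(-0.13700) = 1.02190

1.022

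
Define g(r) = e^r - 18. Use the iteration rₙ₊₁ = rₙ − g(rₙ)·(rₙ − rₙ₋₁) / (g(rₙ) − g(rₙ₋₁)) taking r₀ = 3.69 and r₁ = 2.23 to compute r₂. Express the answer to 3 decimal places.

g(3.69) = 22.04485, g(2.23) = -8.70013
r₂ = 2.23000 − (-8.70013)·(2.23000 − 3.69000) / (-8.70013 − 22.04485) = 2.23000 − (12.70220)/(-30.74498) = 2.64315

2.643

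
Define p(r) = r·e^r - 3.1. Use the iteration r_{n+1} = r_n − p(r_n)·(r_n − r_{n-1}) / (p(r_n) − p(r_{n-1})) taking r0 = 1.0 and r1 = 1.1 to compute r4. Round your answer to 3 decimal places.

1.067

p(1.0) = -0.38172, p(1.1) = 0.20458
r2 = 1.10000 − 0.20458·(1.10000 − 1.00000) / (0.20458 − (-0.38172)) = 1.10000 − (0.02046)/(0.58630) = 1.06511
p(1.06511) = -0.00997
r3 = 1.06511 − (-0.00997)·(1.06511 − 1.10000) / (-0.00997 − 0.20458) = 1.06511 − (0.00035)/(-0.21455) = 1.06673
p(1.06673) = -0.00024
r4 = 1.06673 − (-0.00024)·(1.06673 − 1.06511) / (-0.00024 − (-0.00997)) = 1.06673 − (0.00000)/(0.00973) = 1.06677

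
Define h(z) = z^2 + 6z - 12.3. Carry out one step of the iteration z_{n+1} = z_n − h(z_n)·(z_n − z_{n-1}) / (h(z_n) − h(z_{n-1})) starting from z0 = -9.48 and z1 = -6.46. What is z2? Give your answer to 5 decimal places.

h(-9.48) = 20.6904000, h(-6.46) = -9.3284000
z2 = -6.4600000 − (-9.3284000)·(-6.4600000 − (-9.4800000)) / (-9.3284000 − 20.6904000) = -6.4600000 − (-28.1717680)/(-30.0188000) = -7.3984708

-7.39847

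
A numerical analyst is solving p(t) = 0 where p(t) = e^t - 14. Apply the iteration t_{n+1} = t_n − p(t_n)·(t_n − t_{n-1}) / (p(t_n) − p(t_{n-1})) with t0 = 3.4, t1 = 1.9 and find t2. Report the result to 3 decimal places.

p(3.4) = 15.96410, p(1.9) = -7.31411
t2 = 1.90000 − (-7.31411)·(1.90000 − 3.40000) / (-7.31411 − 15.96410) = 1.90000 − (10.97116)/(-23.27821) = 2.37131

2.371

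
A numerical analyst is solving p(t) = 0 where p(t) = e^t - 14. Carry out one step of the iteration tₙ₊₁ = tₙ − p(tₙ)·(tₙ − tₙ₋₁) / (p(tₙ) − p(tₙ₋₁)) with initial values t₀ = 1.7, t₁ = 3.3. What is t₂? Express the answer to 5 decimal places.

2.33043

p(1.7) = -8.5260526, p(3.3) = 13.1126389
t₂ = 3.3000000 − 13.1126389·(3.3000000 − 1.7000000) / (13.1126389 − (-8.5260526)) = 3.3000000 − (20.9802223)/(21.6386915) = 2.3304302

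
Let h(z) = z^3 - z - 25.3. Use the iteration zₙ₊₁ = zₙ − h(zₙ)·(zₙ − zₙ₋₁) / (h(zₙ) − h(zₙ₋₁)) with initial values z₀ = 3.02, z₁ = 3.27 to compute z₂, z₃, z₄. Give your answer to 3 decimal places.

3.047, 3.049, 3.049

h(3.02) = -0.77639, h(3.27) = 6.39578
z₂ = 3.27000 − 6.39578·(3.27000 − 3.02000) / (6.39578 − (-0.77639)) = 3.27000 − (1.59895)/(7.17218) = 3.04706
h(3.04706) = -0.05633
z₃ = 3.04706 − (-0.05633)·(3.04706 − 3.27000) / (-0.05633 − 6.39578) = 3.04706 − (0.01256)/(-6.45212) = 3.04901
h(3.04901) = -0.00403
z₄ = 3.04901 − (-0.00403)·(3.04901 − 3.04706) / (-0.00403 − (-0.05633)) = 3.04901 − (-0.00001)/(0.05230) = 3.04916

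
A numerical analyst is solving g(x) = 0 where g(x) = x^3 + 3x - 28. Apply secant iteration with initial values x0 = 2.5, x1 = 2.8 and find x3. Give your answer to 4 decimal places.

g(2.5) = -4.875000, g(2.8) = 2.352000
x2 = 2.800000 − 2.352000·(2.800000 − 2.500000) / (2.352000 − (-4.875000)) = 2.800000 − (0.705600)/(7.227000) = 2.702366
g(2.702366) = -0.158109
x3 = 2.702366 − (-0.158109)·(2.702366 − 2.800000) / (-0.158109 − 2.352000) = 2.702366 − (0.015437)/(-2.510109) = 2.708516

2.7085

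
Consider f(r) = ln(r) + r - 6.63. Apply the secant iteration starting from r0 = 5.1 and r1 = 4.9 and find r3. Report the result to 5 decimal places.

f(5.1) = 0.0992405, f(4.9) = -0.1407648
r2 = 4.9000000 − (-0.1407648)·(4.9000000 − 5.1000000) / (-0.1407648 − 0.0992405) = 4.9000000 − (0.0281530)/(-0.2400053) = 5.0173014
f(5.0173014) = 0.0001936
r3 = 5.0173014 − 0.0001936·(5.0173014 − 4.9000000) / (0.0001936 − (-0.1407648)) = 5.0173014 − (0.0000227)/(0.1409584) = 5.0171403

5.01714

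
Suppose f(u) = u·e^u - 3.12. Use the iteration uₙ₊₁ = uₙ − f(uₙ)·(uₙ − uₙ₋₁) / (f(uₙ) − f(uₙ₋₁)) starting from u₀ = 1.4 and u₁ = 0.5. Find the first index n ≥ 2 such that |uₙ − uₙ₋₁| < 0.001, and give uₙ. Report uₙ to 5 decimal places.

f(1.4) = 2.5572800, f(0.5) = -2.2956394
u₂ = 0.5000000 − (-2.2956394)·(-0.9000000)/(-4.8529193) = 0.9257387;  |Δ| = 0.4257387
f(0.9257387) = -0.7836839
u₃ = 0.9257387 − (-0.7836839)·(0.4257387)/(1.5119555) = 1.1464095;  |Δ| = 0.2206709
f(1.1464095) = 0.4876063
u₄ = 1.1464095 − 0.4876063·(0.2206709)/(1.2712902) = 1.0617707;  |Δ| = 0.0846388
f(1.0617707) = -0.0499043
u₅ = 1.0617707 − (-0.0499043)·(-0.0846388)/(-0.5375106) = 1.0696289;  |Δ| = 0.0078582
f(1.0696289) = -0.0027830
u₆ = 1.0696289 − (-0.0027830)·(0.0078582)/(0.0471213) = 1.0700930;  |Δ| = 0.0004641
|u₆ − u₅| = 0.0004641 < 0.001

n = 6, uₙ = 1.07009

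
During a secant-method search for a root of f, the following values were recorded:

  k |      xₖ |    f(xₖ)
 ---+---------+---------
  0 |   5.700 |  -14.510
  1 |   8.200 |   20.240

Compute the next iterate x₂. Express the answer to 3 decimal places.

x₂ = 8.200 − 20.240·(8.200 − 5.700) / (20.240 − (-14.510))
   = 8.200 − (50.60000)/(34.75000) = 6.74388

6.744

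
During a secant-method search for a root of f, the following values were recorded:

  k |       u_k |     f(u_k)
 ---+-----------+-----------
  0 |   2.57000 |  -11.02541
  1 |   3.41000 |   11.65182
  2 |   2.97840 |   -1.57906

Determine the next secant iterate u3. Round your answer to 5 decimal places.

3.02991

u3 = 2.97840 − (-1.57906)·(2.97840 − 3.41000) / (-1.57906 − 11.65182)
   = 2.97840 − (0.6815223)/(-13.2308800) = 3.0299100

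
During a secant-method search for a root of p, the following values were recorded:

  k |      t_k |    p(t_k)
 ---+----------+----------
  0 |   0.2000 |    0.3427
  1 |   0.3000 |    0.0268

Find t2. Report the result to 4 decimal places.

0.3085

t2 = 0.3000 − 0.0268·(0.3000 − 0.2000) / (0.0268 − 0.3427)
   = 0.3000 − (0.002680)/(-0.315900) = 0.308484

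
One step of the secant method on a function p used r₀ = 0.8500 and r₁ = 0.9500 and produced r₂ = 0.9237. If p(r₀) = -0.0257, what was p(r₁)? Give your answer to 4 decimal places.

The secant line through (0.8500, -0.0257) and (0.9500, p(r₁)) crosses zero at r₂ = 0.9237.
So (0.8500, -0.0257), (0.9500, p(r₁)), (0.9237, 0) are collinear:
p(r₁) = -0.0257 · (0.9500 − 0.9237) / (0.8500 − 0.9237) = -0.0257 · (0.026300)/(-0.073700) = 0.009171

0.0092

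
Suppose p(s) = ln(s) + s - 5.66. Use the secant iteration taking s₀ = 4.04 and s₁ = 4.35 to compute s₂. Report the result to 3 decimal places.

4.221

p(4.04) = -0.22376, p(4.35) = 0.16018
s₂ = 4.35000 − 0.16018·(4.35000 − 4.04000) / (0.16018 − (-0.22376)) = 4.35000 − (0.04965)/(0.38393) = 4.22067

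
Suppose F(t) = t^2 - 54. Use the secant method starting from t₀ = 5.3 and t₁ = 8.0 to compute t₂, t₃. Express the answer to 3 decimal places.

7.248, 7.344

F(5.3) = -25.91000, F(8.0) = 10.00000
t₂ = 8.00000 − 10.00000·(8.00000 − 5.30000) / (10.00000 − (-25.91000)) = 8.00000 − (27.00000)/(35.91000) = 7.24812
F(7.24812) = -1.46475
t₃ = 7.24812 − (-1.46475)·(7.24812 − 8.00000) / (-1.46475 − 10.00000) = 7.24812 − (1.10132)/(-11.46475) = 7.34418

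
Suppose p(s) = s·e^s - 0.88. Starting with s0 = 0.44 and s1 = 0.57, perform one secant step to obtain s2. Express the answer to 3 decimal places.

0.519

p(0.44) = -0.19681, p(0.57) = 0.12791
s2 = 0.57000 − 0.12791·(0.57000 − 0.44000) / (0.12791 − (-0.19681)) = 0.57000 − (0.01663)/(0.32472) = 0.51879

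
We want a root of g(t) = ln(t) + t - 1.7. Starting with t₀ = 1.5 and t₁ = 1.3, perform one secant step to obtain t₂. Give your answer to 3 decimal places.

1.380

g(1.5) = 0.20547, g(1.3) = -0.13764
t₂ = 1.30000 − (-0.13764)·(1.30000 − 1.50000) / (-0.13764 − 0.20547) = 1.30000 − (0.02753)/(-0.34310) = 1.38023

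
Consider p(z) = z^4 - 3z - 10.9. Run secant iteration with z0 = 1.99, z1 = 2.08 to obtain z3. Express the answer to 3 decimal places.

2.030

p(1.99) = -1.18761, p(2.08) = 1.57774
z2 = 2.08000 − 1.57774·(2.08000 − 1.99000) / (1.57774 − (-1.18761)) = 2.08000 − (0.14200)/(2.76534) = 2.02865
p(2.02865) = -0.04922
z3 = 2.02865 − (-0.04922)·(2.02865 − 2.08000) / (-0.04922 − 1.57774) = 2.02865 − (0.00253)/(-1.62695) = 2.03020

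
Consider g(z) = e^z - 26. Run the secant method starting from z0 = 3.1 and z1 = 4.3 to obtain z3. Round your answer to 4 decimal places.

3.2278

g(3.1) = -3.802049, g(4.3) = 47.699794
z2 = 4.300000 − 47.699794·(4.300000 − 3.100000) / (47.699794 − (-3.802049)) = 4.300000 − (57.239752)/(51.501842) = 3.188588
g(3.188588) = -1.745837
z3 = 3.188588 − (-1.745837)·(3.188588 − 4.300000) / (-1.745837 − 47.699794) = 3.188588 − (1.940344)/(-49.445631) = 3.227830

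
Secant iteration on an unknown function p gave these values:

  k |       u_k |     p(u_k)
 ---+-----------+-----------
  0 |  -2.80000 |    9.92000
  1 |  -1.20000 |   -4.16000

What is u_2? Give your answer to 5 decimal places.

-1.67273

u_2 = -1.20000 − (-4.16000)·(-1.20000 − (-2.80000)) / (-4.16000 − 9.92000)
   = -1.20000 − (-6.6560000)/(-14.0800000) = -1.6727273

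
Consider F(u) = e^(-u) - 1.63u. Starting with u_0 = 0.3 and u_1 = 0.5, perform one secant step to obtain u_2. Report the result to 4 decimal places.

F(0.3) = 0.251818, F(0.5) = -0.208469
u_2 = 0.500000 − (-0.208469)·(0.500000 − 0.300000) / (-0.208469 − 0.251818) = 0.500000 − (-0.041694)/(-0.460288) = 0.409418

0.4094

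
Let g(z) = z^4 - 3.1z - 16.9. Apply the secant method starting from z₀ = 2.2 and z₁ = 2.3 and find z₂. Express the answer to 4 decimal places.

g(2.2) = -0.294400, g(2.3) = 3.954100
z₂ = 2.300000 − 3.954100·(2.300000 − 2.200000) / (3.954100 − (-0.294400)) = 2.300000 − (0.395410)/(4.248500) = 2.206930

2.2069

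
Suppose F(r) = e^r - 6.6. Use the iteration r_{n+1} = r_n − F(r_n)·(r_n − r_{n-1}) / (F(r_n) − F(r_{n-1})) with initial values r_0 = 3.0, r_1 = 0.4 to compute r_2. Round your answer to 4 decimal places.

F(3.0) = 13.485537, F(0.4) = -5.108175
r_2 = 0.400000 − (-5.108175)·(0.400000 − 3.000000) / (-5.108175 − 13.485537) = 0.400000 − (13.281256)/(-18.593712) = 1.114287

1.1143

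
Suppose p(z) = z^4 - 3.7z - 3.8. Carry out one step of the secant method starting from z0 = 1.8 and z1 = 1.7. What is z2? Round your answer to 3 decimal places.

p(1.8) = 0.03760, p(1.7) = -1.73790
z2 = 1.70000 − (-1.73790)·(1.70000 − 1.80000) / (-1.73790 − 0.03760) = 1.70000 − (0.17379)/(-1.77550) = 1.79788

1.798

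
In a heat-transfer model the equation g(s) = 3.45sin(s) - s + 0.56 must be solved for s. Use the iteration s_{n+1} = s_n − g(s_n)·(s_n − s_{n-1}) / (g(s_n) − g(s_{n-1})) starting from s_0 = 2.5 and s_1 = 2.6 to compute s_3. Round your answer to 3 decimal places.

2.533

g(2.5) = 0.12473, g(2.6) = -0.26152
s_2 = 2.60000 − (-0.26152)·(2.60000 − 2.50000) / (-0.26152 − 0.12473) = 2.60000 − (-0.02615)/(-0.38625) = 2.53229
g(2.53229) = 0.00212
s_3 = 2.53229 − 0.00212·(2.53229 − 2.60000) / (0.00212 − (-0.26152)) = 2.53229 − (-0.00014)/(0.26364) = 2.53284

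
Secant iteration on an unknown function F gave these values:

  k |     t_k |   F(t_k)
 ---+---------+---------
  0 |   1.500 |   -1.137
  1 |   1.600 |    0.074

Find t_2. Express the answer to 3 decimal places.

1.594

t_2 = 1.600 − 0.074·(1.600 − 1.500) / (0.074 − (-1.137))
   = 1.600 − (0.00740)/(1.21100) = 1.59389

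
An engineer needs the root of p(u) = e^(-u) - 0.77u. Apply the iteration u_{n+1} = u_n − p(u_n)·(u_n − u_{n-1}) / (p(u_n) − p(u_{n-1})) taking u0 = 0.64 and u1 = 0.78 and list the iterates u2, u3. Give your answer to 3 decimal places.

0.667, 0.667

p(0.64) = 0.03449, p(0.78) = -0.14219
u2 = 0.78000 − (-0.14219)·(0.78000 − 0.64000) / (-0.14219 − 0.03449) = 0.78000 − (-0.01991)/(-0.17669) = 0.66733
p(0.66733) = -0.00077
u3 = 0.66733 − (-0.00077)·(0.66733 − 0.78000) / (-0.00077 − (-0.14219)) = 0.66733 − (0.00009)/(0.14143) = 0.66672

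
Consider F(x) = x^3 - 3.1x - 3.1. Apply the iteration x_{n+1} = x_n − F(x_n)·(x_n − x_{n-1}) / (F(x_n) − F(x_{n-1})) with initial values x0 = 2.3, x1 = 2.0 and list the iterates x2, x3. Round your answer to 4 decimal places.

2.1205, 2.1349

F(2.3) = 1.937000, F(2.0) = -1.300000
x2 = 2.000000 − (-1.300000)·(2.000000 − 2.300000) / (-1.300000 − 1.937000) = 2.000000 − (0.390000)/(-3.237000) = 2.120482
F(2.120482) = -0.138867
x3 = 2.120482 − (-0.138867)·(2.120482 − 2.000000) / (-0.138867 − (-1.300000)) = 2.120482 − (-0.016731)/(1.161133) = 2.134891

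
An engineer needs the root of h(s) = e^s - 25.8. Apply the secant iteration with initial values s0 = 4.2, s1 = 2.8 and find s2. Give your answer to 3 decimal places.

3.061

h(4.2) = 40.88633, h(2.8) = -9.35535
s2 = 2.80000 − (-9.35535)·(2.80000 − 4.20000) / (-9.35535 − 40.88633) = 2.80000 − (13.09749)/(-50.24168) = 3.06069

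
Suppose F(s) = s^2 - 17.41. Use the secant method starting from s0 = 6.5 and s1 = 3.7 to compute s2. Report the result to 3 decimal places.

4.065

F(6.5) = 24.84000, F(3.7) = -3.72000
s2 = 3.70000 − (-3.72000)·(3.70000 − 6.50000) / (-3.72000 − 24.84000) = 3.70000 − (10.41600)/(-28.56000) = 4.06471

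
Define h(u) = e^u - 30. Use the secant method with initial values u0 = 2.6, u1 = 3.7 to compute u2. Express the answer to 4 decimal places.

3.2741

h(2.6) = -16.536262, h(3.7) = 10.447304
u2 = 3.700000 − 10.447304·(3.700000 − 2.600000) / (10.447304 − (-16.536262)) = 3.700000 − (11.492035)/(26.983566) = 3.274110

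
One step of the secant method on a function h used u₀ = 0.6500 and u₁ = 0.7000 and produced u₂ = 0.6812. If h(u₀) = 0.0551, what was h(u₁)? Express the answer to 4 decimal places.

-0.0332

The secant line through (0.6500, 0.0551) and (0.7000, h(u₁)) crosses zero at u₂ = 0.6812.
So (0.6500, 0.0551), (0.7000, h(u₁)), (0.6812, 0) are collinear:
h(u₁) = 0.0551 · (0.7000 − 0.6812) / (0.6500 − 0.6812) = 0.0551 · (0.018800)/(-0.031200) = -0.033201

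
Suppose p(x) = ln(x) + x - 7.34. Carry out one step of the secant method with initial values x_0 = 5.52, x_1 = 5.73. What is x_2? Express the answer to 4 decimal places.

5.6148

p(5.52) = -0.111622, p(5.73) = 0.135716
x_2 = 5.730000 − 0.135716·(5.730000 − 5.520000) / (0.135716 − (-0.111622)) = 5.730000 − (0.028500)/(0.247338) = 5.614772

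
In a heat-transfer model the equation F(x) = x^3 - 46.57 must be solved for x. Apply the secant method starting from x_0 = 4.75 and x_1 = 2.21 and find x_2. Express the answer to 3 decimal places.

F(4.75) = 60.60187, F(2.21) = -35.77614
x_2 = 2.21000 − (-35.77614)·(2.21000 − 4.75000) / (-35.77614 − 60.60187) = 2.21000 − (90.87139)/(-96.37801) = 3.15286

3.153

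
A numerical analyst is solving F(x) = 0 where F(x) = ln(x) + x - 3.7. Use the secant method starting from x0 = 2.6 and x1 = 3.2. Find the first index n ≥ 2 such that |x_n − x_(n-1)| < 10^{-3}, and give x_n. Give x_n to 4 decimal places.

F(2.6) = -0.144489, F(3.2) = 0.663151
x2 = 3.200000 − 0.663151·(0.600000)/(0.807639) = 2.707341;  |Δ| = 0.492659
F(2.707341) = 0.003309
x3 = 2.707341 − 0.003309·(-0.492659)/(-0.659842) = 2.704871;  |Δ| = 0.002470
F(2.704871) = -0.000075
x4 = 2.704871 − (-0.000075)·(-0.002470)/(-0.003383) = 2.704926;  |Δ| = 0.000054
|x4 − x3| = 0.000054 < 10^{-3}

n = 4, x_n = 2.7049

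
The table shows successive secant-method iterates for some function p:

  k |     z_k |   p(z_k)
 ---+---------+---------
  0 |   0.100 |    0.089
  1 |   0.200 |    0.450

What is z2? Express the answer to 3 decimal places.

z2 = 0.200 − 0.450·(0.200 − 0.100) / (0.450 − 0.089)
   = 0.200 − (0.04500)/(0.36100) = 0.07535

0.075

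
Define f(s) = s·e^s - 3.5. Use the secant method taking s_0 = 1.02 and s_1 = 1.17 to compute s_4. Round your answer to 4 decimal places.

1.1303

f(1.02) = -0.671341, f(1.17) = 0.269731
s_2 = 1.170000 − 0.269731·(1.170000 − 1.020000) / (0.269731 − (-0.671341)) = 1.170000 − (0.040460)/(0.941073) = 1.127007
f(1.127007) = -0.021601
s_3 = 1.127007 − (-0.021601)·(1.127007 − 1.170000) / (-0.021601 − 0.269731) = 1.127007 − (0.000929)/(-0.291332) = 1.130195
f(1.130195) = -0.000625
s_4 = 1.130195 − (-0.000625)·(1.130195 − 1.127007) / (-0.000625 − (-0.021601)) = 1.130195 − (-0.000002)/(0.020976) = 1.130290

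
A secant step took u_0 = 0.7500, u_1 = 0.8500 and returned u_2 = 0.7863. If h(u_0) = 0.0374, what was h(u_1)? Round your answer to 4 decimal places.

The secant line through (0.7500, 0.0374) and (0.8500, h(u_1)) crosses zero at u_2 = 0.7863.
So (0.7500, 0.0374), (0.8500, h(u_1)), (0.7863, 0) are collinear:
h(u_1) = 0.0374 · (0.8500 − 0.7863) / (0.7500 − 0.7863) = 0.0374 · (0.063700)/(-0.036300) = -0.065630

-0.0656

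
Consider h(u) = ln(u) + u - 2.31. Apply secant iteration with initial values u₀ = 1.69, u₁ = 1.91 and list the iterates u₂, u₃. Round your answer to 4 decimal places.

1.7512, 1.7502

h(1.69) = -0.095271, h(1.91) = 0.247103
u₂ = 1.910000 − 0.247103·(1.910000 − 1.690000) / (0.247103 − (-0.095271)) = 1.910000 − (0.054363)/(0.342375) = 1.751219
h(1.751219) = 0.001531
u₃ = 1.751219 − 0.001531·(1.751219 − 1.910000) / (0.001531 − 0.247103) = 1.751219 − (-0.000243)/(-0.245573) = 1.750229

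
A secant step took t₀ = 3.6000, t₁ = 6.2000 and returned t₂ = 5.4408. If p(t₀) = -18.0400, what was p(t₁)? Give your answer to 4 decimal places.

The secant line through (3.6000, -18.0400) and (6.2000, p(t₁)) crosses zero at t₂ = 5.4408.
So (3.6000, -18.0400), (6.2000, p(t₁)), (5.4408, 0) are collinear:
p(t₁) = -18.0400 · (6.2000 − 5.4408) / (3.6000 − 5.4408) = -18.0400 · (0.759200)/(-1.840800) = 7.440226

7.4402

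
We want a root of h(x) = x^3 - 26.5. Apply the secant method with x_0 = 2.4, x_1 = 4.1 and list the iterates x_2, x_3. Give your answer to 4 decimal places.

h(2.4) = -12.676000, h(4.1) = 42.421000
x_2 = 4.100000 − 42.421000·(4.100000 − 2.400000) / (42.421000 − (-12.676000)) = 4.100000 − (72.115700)/(55.097000) = 2.791114
h(2.791114) = -4.756340
x_3 = 2.791114 − (-4.756340)·(2.791114 − 4.100000) / (-4.756340 − 42.421000) = 2.791114 − (6.225507)/(-47.177340) = 2.923074

2.7911, 2.9231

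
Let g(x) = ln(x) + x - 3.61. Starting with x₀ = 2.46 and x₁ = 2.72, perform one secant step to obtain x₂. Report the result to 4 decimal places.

g(2.46) = -0.249839, g(2.72) = 0.110632
x₂ = 2.720000 − 0.110632·(2.720000 − 2.460000) / (0.110632 − (-0.249839)) = 2.720000 − (0.028764)/(0.360471) = 2.640203

2.6402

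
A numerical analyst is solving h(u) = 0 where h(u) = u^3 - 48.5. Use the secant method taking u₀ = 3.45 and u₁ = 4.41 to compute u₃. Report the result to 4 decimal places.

3.6400

h(3.45) = -7.436375, h(4.41) = 37.266121
u₂ = 4.410000 − 37.266121·(4.410000 − 3.450000) / (37.266121 − (-7.436375)) = 4.410000 − (35.775476)/(44.702496) = 3.609698
h(3.609698) = -1.465907
u₃ = 3.609698 − (-1.465907)·(3.609698 − 4.410000) / (-1.465907 − 37.266121) = 3.609698 − (1.173168)/(-38.732028) = 3.639988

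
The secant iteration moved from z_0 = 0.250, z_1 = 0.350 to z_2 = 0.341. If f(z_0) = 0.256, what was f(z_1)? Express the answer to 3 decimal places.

The secant line through (0.250, 0.256) and (0.350, f(z_1)) crosses zero at z_2 = 0.341.
So (0.250, 0.256), (0.350, f(z_1)), (0.341, 0) are collinear:
f(z_1) = 0.256 · (0.350 − 0.341) / (0.250 − 0.341) = 0.256 · (0.00900)/(-0.09100) = -0.02532

-0.025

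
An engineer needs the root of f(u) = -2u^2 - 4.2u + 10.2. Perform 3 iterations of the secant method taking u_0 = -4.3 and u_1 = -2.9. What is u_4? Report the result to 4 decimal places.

-3.5402

f(-4.3) = -8.720000, f(-2.9) = 5.560000
u_2 = -2.900000 − 5.560000·(-2.900000 − (-4.300000)) / (5.560000 − (-8.720000)) = -2.900000 − (7.784000)/(14.280000) = -3.445098
f(-3.445098) = 0.932011
u_3 = -3.445098 − 0.932011·(-3.445098 − (-2.900000)) / (0.932011 − 5.560000) = -3.445098 − (-0.508037)/(-4.627989) = -3.554873
f(-3.554873) = -0.143777
u_4 = -3.554873 − (-0.143777)·(-3.554873 − (-3.445098)) / (-0.143777 − 0.932011) = -3.554873 − (0.015783)/(-1.075788) = -3.540202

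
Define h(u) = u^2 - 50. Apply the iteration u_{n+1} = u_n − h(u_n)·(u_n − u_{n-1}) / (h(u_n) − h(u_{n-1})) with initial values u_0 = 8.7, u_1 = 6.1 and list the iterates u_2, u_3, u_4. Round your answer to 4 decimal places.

6.9642, 7.0790, 7.0710

h(8.7) = 25.690000, h(6.1) = -12.790000
u_2 = 6.100000 − (-12.790000)·(6.100000 − 8.700000) / (-12.790000 − 25.690000) = 6.100000 − (33.254000)/(-38.480000) = 6.964189
h(6.964189) = -1.500069
u_3 = 6.964189 − (-1.500069)·(6.964189 − 6.100000) / (-1.500069 − (-12.790000)) = 6.964189 − (-1.296343)/(11.289931) = 7.079012
h(7.079012) = 0.112413
u_4 = 7.079012 − 0.112413·(7.079012 − 6.964189) / (0.112413 − (-1.500069)) = 7.079012 − (0.012908)/(1.612482) = 7.071007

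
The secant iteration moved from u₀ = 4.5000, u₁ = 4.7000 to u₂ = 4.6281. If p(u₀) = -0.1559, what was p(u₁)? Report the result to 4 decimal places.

0.0875

The secant line through (4.5000, -0.1559) and (4.7000, p(u₁)) crosses zero at u₂ = 4.6281.
So (4.5000, -0.1559), (4.7000, p(u₁)), (4.6281, 0) are collinear:
p(u₁) = -0.1559 · (4.7000 − 4.6281) / (4.5000 − 4.6281) = -0.1559 · (0.071900)/(-0.128100) = 0.087504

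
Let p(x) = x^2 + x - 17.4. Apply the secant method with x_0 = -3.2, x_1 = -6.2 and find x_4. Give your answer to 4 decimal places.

p(-3.2) = -10.360000, p(-6.2) = 14.840000
x_2 = -6.200000 − 14.840000·(-6.200000 − (-3.200000)) / (14.840000 − (-10.360000)) = -6.200000 − (-44.520000)/(25.200000) = -4.433333
p(-4.433333) = -2.178889
x_3 = -4.433333 − (-2.178889)·(-4.433333 − (-6.200000)) / (-2.178889 − 14.840000) = -4.433333 − (-3.849370)/(-17.018889) = -4.659516
p(-4.659516) = -0.348430
x_4 = -4.659516 − (-0.348430)·(-4.659516 − (-4.433333)) / (-0.348430 − (-2.178889)) = -4.659516 − (0.078809)/(1.830459) = -4.702570

-4.7026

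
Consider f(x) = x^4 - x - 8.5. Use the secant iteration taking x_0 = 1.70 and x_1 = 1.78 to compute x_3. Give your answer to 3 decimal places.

f(1.70) = -1.84790, f(1.78) = -0.24124
x_2 = 1.78000 − (-0.24124)·(1.78000 − 1.70000) / (-0.24124 − (-1.84790)) = 1.78000 − (-0.01930)/(1.60666) = 1.79201
f(1.79201) = 0.02048
x_3 = 1.79201 − 0.02048·(1.79201 − 1.78000) / (0.02048 − (-0.24124)) = 1.79201 − (0.00025)/(0.26172) = 1.79107

1.791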